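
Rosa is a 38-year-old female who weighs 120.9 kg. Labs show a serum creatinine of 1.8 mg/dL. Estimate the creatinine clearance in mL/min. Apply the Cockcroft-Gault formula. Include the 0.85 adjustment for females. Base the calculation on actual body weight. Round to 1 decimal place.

80.9 mL/min

CrCl = (140 − 38) × 120.9 / (72 × 1.8) × 0.85 = 12331.8 / 129.60 × 0.85 ≈ 80.9 mL/min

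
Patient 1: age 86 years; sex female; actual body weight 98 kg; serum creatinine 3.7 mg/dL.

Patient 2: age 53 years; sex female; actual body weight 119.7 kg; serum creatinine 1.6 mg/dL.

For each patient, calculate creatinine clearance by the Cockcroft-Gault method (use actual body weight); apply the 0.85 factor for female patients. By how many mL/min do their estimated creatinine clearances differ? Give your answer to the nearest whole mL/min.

60 mL/min

Patient 1: CrCl = (140 − 86) × 98 / (72 × 3.7) × 0.85 = 5292.0 / 266.40 × 0.85 ≈ 16.9 mL/min
Patient 2: CrCl = (140 − 53) × 119.7 / (72 × 1.6) × 0.85 = 10413.9 / 115.20 × 0.85 ≈ 76.8 mL/min
|16.9 − 76.8| = 59.9 mL/min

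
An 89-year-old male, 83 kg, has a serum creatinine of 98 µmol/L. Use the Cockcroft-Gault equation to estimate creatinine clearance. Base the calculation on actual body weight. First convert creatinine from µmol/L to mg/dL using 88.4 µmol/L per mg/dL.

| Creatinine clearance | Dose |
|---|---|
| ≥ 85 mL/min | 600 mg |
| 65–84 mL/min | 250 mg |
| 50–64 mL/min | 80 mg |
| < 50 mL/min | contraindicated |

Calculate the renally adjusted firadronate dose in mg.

80 mg

SCr = 98 / 88.4 = 1.109 mg/dL
CrCl = (140 − 89) × 83 / (72 × 1.109) = 4233.0 / 79.85 ≈ 53.0 mL/min
CrCl ≈ 53 mL/min → bracket 50–64 mL/min.
Dose for this bracket: 80 mg.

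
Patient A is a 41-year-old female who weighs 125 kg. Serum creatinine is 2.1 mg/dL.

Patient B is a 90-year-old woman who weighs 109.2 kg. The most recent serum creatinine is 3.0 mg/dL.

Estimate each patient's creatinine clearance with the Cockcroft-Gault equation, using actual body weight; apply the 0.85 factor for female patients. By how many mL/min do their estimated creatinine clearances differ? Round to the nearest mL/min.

48 mL/min

Patient A: CrCl = (140 − 41) × 125 / (72 × 2.1) × 0.85 = 12375.0 / 151.20 × 0.85 ≈ 69.6 mL/min
Patient B: CrCl = (140 − 90) × 109.2 / (72 × 3) × 0.85 = 5460.0 / 216.00 × 0.85 ≈ 21.5 mL/min
|69.6 − 21.5| = 48.1 mL/min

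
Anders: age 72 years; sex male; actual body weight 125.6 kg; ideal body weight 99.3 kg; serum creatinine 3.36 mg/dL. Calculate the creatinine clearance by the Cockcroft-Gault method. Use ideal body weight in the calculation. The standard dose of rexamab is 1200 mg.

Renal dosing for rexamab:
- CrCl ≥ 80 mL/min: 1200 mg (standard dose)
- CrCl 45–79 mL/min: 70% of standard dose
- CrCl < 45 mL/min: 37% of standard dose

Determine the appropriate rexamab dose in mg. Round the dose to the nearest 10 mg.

CrCl = (140 − 72) × 99.3 / (72 × 3.36) = 6752.4 / 241.92 ≈ 27.9 mL/min
CrCl ≈ 28 mL/min → bracket < 45 mL/min.
37% of 1200 mg = 444 mg → 440 mg

440 mg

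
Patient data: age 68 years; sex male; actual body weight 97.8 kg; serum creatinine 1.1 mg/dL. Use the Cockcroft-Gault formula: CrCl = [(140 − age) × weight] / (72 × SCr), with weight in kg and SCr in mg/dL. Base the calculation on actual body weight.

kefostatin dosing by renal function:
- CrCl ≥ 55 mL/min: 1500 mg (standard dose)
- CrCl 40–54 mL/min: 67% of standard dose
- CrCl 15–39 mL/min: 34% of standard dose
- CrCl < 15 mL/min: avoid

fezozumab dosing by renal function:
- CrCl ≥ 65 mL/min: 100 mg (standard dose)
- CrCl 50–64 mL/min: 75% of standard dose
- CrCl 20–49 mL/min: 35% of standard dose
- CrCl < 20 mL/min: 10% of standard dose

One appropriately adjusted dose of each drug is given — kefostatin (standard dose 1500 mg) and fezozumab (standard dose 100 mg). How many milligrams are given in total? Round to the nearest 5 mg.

1600 mg

CrCl = (140 − 68) × 97.8 / (72 × 1.1) = 7041.6 / 79.20 ≈ 88.9 mL/min
CrCl ≈ 89 mL/min.
kefostatin: ≥ 55 mL/min → 100% of 1500 mg = 1500 mg.
fezozumab: ≥ 65 mL/min → 100% of 100 mg = 100 mg.
Total = 1500 + 100 = 1600 mg.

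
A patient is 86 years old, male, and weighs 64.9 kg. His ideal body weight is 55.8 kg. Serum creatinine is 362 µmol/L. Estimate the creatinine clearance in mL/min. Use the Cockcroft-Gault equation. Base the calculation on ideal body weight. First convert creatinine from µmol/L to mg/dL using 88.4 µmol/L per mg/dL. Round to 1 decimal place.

SCr = 362 / 88.4 = 4.095 mg/dL
CrCl = (140 − 86) × 55.8 / (72 × 4.095) = 3013.2 / 294.84 ≈ 10.2 mL/min

10.2 mL/min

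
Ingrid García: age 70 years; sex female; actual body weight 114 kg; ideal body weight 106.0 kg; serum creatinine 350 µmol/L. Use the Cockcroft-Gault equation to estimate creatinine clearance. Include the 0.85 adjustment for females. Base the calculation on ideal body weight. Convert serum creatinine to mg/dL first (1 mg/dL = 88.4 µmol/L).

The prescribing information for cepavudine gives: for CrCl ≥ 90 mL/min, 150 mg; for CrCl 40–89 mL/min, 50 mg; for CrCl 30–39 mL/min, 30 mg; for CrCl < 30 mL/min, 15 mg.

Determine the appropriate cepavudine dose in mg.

SCr = 350 / 88.4 = 3.959 mg/dL
CrCl = (140 − 70) × 106 / (72 × 3.959) × 0.85 = 7420.0 / 285.05 × 0.85 ≈ 22.1 mL/min
CrCl ≈ 22 mL/min → bracket < 30 mL/min.
Dose for this bracket: 15 mg.

15 mg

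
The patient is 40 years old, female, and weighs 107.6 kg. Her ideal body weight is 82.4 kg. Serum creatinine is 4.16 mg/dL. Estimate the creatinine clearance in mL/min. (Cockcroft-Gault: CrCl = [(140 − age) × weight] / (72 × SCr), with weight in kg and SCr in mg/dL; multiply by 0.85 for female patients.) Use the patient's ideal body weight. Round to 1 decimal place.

23.4 mL/min

CrCl = (140 − 40) × 82.4 / (72 × 4.16) × 0.85 = 8240.0 / 299.52 × 0.85 ≈ 23.4 mL/min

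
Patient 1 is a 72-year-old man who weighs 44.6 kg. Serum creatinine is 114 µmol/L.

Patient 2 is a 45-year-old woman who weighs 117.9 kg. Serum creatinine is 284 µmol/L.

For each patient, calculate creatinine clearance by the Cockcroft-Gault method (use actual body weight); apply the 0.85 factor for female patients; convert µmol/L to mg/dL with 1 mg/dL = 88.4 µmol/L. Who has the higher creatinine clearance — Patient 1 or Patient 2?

Patient 2

Patient 1: SCr = 114 / 88.4 = 1.29 mg/dL
Patient 1: CrCl = (140 − 72) × 44.6 / (72 × 1.29) = 3032.8 / 92.88 ≈ 32.7 mL/min
Patient 2: SCr = 284 / 88.4 = 3.213 mg/dL
Patient 2: CrCl = (140 − 45) × 117.9 / (72 × 3.213) × 0.85 = 11200.5 / 231.34 × 0.85 ≈ 41.2 mL/min
32.7 vs 41.2 mL/min → Patient 2 is higher.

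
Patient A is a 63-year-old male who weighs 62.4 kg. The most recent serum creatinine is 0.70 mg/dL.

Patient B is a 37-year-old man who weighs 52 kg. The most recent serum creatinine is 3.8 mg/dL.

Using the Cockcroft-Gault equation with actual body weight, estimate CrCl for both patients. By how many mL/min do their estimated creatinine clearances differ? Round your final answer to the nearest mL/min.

Patient A: CrCl = (140 − 63) × 62.4 / (72 × 0.7) = 4804.8 / 50.40 ≈ 95.3 mL/min
Patient B: CrCl = (140 − 37) × 52 / (72 × 3.8) = 5356.0 / 273.60 ≈ 19.6 mL/min
|95.3 − 19.6| = 75.7 mL/min

76 mL/min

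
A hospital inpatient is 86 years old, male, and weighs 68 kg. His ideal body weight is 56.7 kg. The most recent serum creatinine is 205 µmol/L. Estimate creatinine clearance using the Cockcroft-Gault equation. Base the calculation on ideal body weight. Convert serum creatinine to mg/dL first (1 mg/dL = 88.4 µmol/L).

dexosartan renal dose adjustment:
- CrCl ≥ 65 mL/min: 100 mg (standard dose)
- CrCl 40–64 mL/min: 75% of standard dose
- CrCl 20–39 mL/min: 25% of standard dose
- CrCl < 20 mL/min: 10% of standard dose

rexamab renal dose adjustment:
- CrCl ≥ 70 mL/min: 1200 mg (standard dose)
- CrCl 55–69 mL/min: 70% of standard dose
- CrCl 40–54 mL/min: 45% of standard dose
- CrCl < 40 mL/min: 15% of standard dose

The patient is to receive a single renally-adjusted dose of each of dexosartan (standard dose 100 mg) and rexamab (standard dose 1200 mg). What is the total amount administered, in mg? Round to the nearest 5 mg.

SCr = 205 / 88.4 = 2.319 mg/dL
CrCl = (140 − 86) × 56.7 / (72 × 2.319) = 3061.8 / 166.97 ≈ 18.3 mL/min
CrCl ≈ 18 mL/min.
dexosartan: < 20 mL/min → 10% of 100 mg = 10 mg.
rexamab: < 40 mL/min → 15% of 1200 mg = 180 mg.
Total = 10 + 180 = 190 mg.

190 mg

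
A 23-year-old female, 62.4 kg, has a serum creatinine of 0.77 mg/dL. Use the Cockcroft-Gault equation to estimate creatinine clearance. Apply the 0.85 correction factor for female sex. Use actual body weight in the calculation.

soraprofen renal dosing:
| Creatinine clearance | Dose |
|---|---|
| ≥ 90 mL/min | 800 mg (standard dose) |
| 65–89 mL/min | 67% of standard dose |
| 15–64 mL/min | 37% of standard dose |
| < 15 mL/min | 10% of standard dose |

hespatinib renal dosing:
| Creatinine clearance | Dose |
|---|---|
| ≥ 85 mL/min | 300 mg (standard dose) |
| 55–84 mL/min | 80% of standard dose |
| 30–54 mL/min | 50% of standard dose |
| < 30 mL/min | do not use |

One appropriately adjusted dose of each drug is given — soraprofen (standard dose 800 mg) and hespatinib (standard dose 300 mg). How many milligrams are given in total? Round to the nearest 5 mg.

1100 mg

CrCl = (140 − 23) × 62.4 / (72 × 0.77) × 0.85 = 7300.8 / 55.44 × 0.85 ≈ 111.9 mL/min
CrCl ≈ 112 mL/min.
soraprofen: ≥ 90 mL/min → 100% of 800 mg = 800 mg.
hespatinib: ≥ 85 mL/min → 100% of 300 mg = 300 mg.
Total = 800 + 300 = 1100 mg.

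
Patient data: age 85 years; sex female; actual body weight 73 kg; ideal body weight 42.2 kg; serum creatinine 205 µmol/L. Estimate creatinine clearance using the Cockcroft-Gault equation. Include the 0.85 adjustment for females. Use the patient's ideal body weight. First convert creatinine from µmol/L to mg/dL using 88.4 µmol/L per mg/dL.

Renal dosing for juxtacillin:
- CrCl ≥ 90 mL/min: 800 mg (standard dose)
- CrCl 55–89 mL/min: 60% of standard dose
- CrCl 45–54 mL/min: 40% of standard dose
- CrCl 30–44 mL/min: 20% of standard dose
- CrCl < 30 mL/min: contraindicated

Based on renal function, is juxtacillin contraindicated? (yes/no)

yes

SCr = 205 / 88.4 = 2.319 mg/dL
CrCl = (140 − 85) × 42.2 / (72 × 2.319) × 0.85 = 2321.0 / 166.97 × 0.85 ≈ 11.8 mL/min
CrCl ≈ 12 mL/min, which is < 30 mL/min.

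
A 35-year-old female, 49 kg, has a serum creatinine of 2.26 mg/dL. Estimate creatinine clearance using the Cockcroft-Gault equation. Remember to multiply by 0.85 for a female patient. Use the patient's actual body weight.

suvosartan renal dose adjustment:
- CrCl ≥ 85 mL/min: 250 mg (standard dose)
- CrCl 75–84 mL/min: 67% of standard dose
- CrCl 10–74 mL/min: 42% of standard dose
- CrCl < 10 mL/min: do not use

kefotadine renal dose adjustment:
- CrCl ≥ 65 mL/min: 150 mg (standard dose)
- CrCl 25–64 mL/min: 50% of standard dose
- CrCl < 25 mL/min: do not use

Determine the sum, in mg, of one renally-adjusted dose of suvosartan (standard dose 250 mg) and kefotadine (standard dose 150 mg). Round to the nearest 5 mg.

CrCl = (140 − 35) × 49 / (72 × 2.26) × 0.85 = 5145.0 / 162.72 × 0.85 ≈ 26.9 mL/min
CrCl ≈ 27 mL/min.
suvosartan: 10–74 mL/min → 42% of 250 mg = 105 mg.
kefotadine: 25–64 mL/min → 50% of 150 mg = 75 mg.
Total = 105 + 75 = 180 mg.

180 mg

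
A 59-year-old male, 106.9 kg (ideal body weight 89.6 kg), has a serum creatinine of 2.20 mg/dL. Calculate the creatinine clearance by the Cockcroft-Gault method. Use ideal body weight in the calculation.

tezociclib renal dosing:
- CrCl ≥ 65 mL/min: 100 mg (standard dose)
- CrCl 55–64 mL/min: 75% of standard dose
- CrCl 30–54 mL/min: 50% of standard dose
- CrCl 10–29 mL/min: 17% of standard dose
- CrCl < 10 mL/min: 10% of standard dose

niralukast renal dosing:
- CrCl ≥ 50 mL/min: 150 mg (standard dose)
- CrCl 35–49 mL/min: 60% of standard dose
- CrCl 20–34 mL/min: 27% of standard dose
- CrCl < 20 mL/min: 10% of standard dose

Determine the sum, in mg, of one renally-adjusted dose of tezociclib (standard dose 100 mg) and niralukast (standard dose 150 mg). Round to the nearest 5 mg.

CrCl = (140 − 59) × 89.6 / (72 × 2.2) = 7257.6 / 158.40 ≈ 45.8 mL/min
CrCl ≈ 46 mL/min.
tezociclib: 30–54 mL/min → 50% of 100 mg = 50 mg.
niralukast: 35–49 mL/min → 60% of 150 mg = 90 mg.
Total = 50 + 90 = 140 mg.

140 mg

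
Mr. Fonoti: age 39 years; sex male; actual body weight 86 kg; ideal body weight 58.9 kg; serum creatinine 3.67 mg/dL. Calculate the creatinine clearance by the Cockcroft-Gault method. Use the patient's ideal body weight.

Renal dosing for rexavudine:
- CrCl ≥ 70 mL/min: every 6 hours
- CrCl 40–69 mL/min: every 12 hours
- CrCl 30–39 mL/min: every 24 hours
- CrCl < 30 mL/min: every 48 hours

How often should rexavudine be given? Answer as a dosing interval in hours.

every 48 hours

CrCl = (140 − 39) × 58.9 / (72 × 3.67) = 5948.9 / 264.24 ≈ 22.5 mL/min
CrCl ≈ 23 mL/min → bracket < 30 mL/min → every 48 hours.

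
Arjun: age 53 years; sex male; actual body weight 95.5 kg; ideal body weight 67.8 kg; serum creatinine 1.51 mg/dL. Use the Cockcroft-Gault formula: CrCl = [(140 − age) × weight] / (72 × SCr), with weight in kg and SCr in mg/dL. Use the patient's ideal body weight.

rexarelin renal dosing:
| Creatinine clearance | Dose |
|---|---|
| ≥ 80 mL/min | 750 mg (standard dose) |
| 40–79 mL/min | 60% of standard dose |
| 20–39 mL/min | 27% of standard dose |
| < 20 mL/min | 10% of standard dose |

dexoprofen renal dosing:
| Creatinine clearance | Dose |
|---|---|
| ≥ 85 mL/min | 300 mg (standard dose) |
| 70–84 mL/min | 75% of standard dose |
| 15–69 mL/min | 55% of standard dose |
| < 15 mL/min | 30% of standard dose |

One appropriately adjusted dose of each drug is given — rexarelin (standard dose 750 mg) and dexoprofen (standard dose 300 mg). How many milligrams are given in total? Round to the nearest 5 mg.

CrCl = (140 − 53) × 67.8 / (72 × 1.51) = 5898.6 / 108.72 ≈ 54.3 mL/min
CrCl ≈ 54 mL/min.
rexarelin: 40–79 mL/min → 60% of 750 mg = 450 mg.
dexoprofen: 15–69 mL/min → 55% of 300 mg = 165 mg.
Total = 450 + 165 = 615 mg.

615 mg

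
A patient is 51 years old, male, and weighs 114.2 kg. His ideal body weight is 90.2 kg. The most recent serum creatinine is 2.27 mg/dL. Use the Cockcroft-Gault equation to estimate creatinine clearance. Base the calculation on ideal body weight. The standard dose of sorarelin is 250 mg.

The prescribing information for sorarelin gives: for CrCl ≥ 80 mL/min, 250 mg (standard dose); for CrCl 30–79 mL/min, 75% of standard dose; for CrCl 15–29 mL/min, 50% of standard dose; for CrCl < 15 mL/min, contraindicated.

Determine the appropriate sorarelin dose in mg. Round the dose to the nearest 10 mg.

CrCl = (140 − 51) × 90.2 / (72 × 2.27) = 8027.8 / 163.44 ≈ 49.1 mL/min
CrCl ≈ 49 mL/min → bracket 30–79 mL/min.
75% of 250 mg = 187.5 mg → 190 mg

190 mg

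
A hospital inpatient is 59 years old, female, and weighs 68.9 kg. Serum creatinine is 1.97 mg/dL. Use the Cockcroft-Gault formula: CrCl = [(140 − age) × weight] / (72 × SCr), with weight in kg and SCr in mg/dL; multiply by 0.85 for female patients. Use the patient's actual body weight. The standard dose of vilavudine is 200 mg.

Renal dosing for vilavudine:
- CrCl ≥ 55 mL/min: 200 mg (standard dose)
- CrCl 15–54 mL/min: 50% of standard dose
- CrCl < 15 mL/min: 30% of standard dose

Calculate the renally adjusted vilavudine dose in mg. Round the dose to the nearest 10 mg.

CrCl = (140 − 59) × 68.9 / (72 × 1.97) × 0.85 = 5580.9 / 141.84 × 0.85 ≈ 33.4 mL/min
CrCl ≈ 33 mL/min → bracket 15–54 mL/min.
50% of 200 mg = 100 mg

100 mg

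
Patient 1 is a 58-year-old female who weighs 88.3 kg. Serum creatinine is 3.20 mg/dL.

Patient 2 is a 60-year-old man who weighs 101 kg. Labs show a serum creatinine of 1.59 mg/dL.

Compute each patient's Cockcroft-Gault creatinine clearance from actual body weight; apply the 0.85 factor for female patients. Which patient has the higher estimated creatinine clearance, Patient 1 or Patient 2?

Patient 2

Patient 1: CrCl = (140 − 58) × 88.3 / (72 × 3.2) × 0.85 = 7240.6 / 230.40 × 0.85 ≈ 26.7 mL/min
Patient 2: CrCl = (140 − 60) × 101 / (72 × 1.59) = 8080.0 / 114.48 ≈ 70.6 mL/min
26.7 vs 70.6 mL/min → Patient 2 is higher.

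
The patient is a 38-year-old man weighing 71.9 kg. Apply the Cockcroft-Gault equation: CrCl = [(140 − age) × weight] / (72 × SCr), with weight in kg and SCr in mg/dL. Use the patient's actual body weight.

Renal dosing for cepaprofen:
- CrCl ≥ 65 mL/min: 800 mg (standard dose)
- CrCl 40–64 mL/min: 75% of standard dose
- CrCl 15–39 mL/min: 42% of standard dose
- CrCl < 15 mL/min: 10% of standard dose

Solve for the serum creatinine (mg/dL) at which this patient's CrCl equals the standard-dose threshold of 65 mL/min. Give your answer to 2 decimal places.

Standard dose requires CrCl ≥ 65 mL/min.
Set (140 − 38) × 71.9 / (72 × SCr) = 65
SCr = (140 − 38) × 71.9 / (72 × 65) = 1.567 mg/dL

1.57 mg/dL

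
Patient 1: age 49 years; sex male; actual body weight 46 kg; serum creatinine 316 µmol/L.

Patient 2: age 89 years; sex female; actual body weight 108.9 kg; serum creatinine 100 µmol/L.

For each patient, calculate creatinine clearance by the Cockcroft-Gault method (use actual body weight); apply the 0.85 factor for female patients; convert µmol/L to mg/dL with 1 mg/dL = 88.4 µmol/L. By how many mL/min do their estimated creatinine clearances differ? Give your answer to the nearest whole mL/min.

Patient 1: SCr = 316 / 88.4 = 3.575 mg/dL
Patient 1: CrCl = (140 − 49) × 46 / (72 × 3.575) = 4186.0 / 257.40 ≈ 16.3 mL/min
Patient 2: SCr = 100 / 88.4 = 1.131 mg/dL
Patient 2: CrCl = (140 − 89) × 108.9 / (72 × 1.131) × 0.85 = 5553.9 / 81.43 × 0.85 ≈ 58.0 mL/min
|16.3 − 58.0| = 41.7 mL/min

42 mL/min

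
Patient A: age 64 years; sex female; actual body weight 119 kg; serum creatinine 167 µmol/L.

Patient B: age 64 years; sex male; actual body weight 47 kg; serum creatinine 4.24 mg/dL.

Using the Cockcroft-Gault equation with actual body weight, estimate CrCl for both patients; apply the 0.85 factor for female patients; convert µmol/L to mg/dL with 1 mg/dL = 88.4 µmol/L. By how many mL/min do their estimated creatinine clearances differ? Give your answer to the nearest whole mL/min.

Patient A: SCr = 167 / 88.4 = 1.889 mg/dL
Patient A: CrCl = (140 − 64) × 119 / (72 × 1.889) × 0.85 = 9044.0 / 136.01 × 0.85 ≈ 56.5 mL/min
Patient B: CrCl = (140 − 64) × 47 / (72 × 4.24) = 3572.0 / 305.28 ≈ 11.7 mL/min
|56.5 − 11.7| = 44.8 mL/min

45 mL/min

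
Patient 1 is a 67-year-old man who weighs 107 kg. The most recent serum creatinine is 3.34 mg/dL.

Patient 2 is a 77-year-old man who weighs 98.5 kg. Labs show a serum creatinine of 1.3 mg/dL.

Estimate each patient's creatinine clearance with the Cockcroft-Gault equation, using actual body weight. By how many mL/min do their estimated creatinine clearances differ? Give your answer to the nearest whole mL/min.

Patient 1: CrCl = (140 − 67) × 107 / (72 × 3.34) = 7811.0 / 240.48 ≈ 32.5 mL/min
Patient 2: CrCl = (140 − 77) × 98.5 / (72 × 1.3) = 6205.5 / 93.60 ≈ 66.3 mL/min
|32.5 − 66.3| = 33.8 mL/min

34 mL/min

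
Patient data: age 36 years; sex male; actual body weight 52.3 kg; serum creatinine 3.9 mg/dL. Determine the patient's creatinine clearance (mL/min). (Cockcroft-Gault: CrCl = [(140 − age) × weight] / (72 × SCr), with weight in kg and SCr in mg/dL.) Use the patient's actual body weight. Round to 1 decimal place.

19.4 mL/min

CrCl = (140 − 36) × 52.3 / (72 × 3.9) = 5439.2 / 280.80 ≈ 19.4 mL/min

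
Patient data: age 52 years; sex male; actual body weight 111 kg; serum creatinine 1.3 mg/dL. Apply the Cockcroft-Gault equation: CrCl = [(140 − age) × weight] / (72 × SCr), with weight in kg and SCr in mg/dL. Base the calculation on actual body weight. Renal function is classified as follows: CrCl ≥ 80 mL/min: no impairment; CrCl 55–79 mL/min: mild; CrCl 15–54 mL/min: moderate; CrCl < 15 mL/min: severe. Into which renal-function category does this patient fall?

CrCl = (140 − 52) × 111 / (72 × 1.3) = 9768.0 / 93.60 ≈ 104.4 mL/min
104 mL/min falls in the 'no impairment' range.

no impairment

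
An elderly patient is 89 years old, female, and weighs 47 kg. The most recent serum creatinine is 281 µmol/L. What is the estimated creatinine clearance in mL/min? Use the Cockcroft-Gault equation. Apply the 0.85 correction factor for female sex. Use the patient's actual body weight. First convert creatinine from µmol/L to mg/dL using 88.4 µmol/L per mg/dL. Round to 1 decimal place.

SCr = 281 / 88.4 = 3.179 mg/dL
CrCl = (140 − 89) × 47 / (72 × 3.179) × 0.85 = 2397.0 / 228.89 × 0.85 ≈ 8.9 mL/min

8.9 mL/min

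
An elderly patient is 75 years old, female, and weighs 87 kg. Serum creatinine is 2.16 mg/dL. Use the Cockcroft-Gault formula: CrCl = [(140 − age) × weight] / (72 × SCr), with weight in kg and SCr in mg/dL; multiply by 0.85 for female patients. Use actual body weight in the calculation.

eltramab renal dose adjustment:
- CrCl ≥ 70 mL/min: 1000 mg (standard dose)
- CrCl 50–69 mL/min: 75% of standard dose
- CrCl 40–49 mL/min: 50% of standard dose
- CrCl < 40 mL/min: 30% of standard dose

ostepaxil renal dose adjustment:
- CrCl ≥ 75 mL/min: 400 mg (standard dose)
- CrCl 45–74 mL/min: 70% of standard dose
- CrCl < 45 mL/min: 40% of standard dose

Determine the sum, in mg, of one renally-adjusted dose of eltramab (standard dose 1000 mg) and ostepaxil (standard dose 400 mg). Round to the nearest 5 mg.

460 mg

CrCl = (140 − 75) × 87 / (72 × 2.16) × 0.85 = 5655.0 / 155.52 × 0.85 ≈ 30.9 mL/min
CrCl ≈ 31 mL/min.
eltramab: < 40 mL/min → 30% of 1000 mg = 300 mg.
ostepaxil: < 45 mL/min → 40% of 400 mg = 160 mg.
Total = 300 + 160 = 460 mg.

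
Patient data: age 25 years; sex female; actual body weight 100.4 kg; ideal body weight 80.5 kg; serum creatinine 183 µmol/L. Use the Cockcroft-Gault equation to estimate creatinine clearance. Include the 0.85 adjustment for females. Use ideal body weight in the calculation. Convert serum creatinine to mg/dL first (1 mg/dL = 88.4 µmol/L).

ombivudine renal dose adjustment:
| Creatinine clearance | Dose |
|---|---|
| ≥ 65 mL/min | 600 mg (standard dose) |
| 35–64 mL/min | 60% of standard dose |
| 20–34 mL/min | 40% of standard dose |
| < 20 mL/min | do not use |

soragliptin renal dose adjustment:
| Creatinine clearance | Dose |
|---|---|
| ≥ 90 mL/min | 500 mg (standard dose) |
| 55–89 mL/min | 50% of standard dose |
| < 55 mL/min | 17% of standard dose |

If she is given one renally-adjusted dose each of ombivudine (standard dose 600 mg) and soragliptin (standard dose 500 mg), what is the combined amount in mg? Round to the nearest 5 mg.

445 mg

SCr = 183 / 88.4 = 2.07 mg/dL
CrCl = (140 − 25) × 80.5 / (72 × 2.07) × 0.85 = 9257.5 / 149.04 × 0.85 ≈ 52.8 mL/min
CrCl ≈ 53 mL/min.
ombivudine: 35–64 mL/min → 60% of 600 mg = 360 mg.
soragliptin: < 55 mL/min → 17% of 500 mg = 85 mg.
Total = 360 + 85 = 445 mg.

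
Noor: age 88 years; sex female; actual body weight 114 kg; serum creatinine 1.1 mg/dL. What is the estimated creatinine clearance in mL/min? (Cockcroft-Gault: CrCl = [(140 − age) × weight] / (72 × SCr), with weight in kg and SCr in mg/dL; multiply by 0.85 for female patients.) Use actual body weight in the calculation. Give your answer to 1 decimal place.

63.6 mL/min

CrCl = (140 − 88) × 114 / (72 × 1.1) × 0.85 = 5928.0 / 79.20 × 0.85 ≈ 63.6 mL/min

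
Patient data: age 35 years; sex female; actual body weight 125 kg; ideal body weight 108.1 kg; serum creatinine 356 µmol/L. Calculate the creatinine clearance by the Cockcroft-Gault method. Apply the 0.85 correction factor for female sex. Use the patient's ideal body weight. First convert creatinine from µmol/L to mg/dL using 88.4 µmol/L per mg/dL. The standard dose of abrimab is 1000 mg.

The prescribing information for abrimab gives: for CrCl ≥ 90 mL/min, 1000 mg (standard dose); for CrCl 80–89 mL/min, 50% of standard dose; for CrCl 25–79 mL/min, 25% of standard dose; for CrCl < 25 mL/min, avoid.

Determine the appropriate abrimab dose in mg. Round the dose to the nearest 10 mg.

250 mg

SCr = 356 / 88.4 = 4.027 mg/dL
CrCl = (140 − 35) × 108.1 / (72 × 4.027) × 0.85 = 11350.5 / 289.94 × 0.85 ≈ 33.3 mL/min
CrCl ≈ 33 mL/min → bracket 25–79 mL/min.
25% of 1000 mg = 250 mg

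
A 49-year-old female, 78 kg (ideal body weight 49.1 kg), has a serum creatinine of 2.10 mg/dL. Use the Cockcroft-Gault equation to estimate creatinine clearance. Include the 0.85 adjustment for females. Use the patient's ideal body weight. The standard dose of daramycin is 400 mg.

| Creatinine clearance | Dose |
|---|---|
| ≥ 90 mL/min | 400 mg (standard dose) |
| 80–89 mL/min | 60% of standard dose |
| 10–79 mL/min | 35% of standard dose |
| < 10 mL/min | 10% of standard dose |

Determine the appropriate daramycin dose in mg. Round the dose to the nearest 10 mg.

CrCl = (140 − 49) × 49.1 / (72 × 2.1) × 0.85 = 4468.1 / 151.20 × 0.85 ≈ 25.1 mL/min
CrCl ≈ 25 mL/min → bracket 10–79 mL/min.
35% of 400 mg = 140 mg

140 mg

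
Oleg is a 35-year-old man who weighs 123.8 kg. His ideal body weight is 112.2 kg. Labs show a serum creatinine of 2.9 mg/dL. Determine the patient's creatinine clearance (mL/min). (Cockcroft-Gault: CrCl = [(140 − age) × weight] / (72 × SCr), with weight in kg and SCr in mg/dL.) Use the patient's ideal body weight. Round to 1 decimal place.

56.4 mL/min

CrCl = (140 − 35) × 112.2 / (72 × 2.9) = 11781.0 / 208.80 ≈ 56.4 mL/min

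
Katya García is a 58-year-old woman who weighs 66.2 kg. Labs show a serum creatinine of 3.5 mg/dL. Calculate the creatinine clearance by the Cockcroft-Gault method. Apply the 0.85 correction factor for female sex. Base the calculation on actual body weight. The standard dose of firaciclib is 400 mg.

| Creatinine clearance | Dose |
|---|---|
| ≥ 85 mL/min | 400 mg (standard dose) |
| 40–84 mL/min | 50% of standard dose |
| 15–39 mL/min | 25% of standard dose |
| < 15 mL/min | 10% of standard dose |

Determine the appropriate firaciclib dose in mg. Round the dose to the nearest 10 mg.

CrCl = (140 − 58) × 66.2 / (72 × 3.5) × 0.85 = 5428.4 / 252.00 × 0.85 ≈ 18.3 mL/min
CrCl ≈ 18 mL/min → bracket 15–39 mL/min.
25% of 400 mg = 100 mg

100 mg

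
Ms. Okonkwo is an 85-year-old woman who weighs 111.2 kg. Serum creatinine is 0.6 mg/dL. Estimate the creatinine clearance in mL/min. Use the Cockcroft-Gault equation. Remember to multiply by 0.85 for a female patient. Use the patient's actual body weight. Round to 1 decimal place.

120.3 mL/min

CrCl = (140 − 85) × 111.2 / (72 × 0.6) × 0.85 = 6116.0 / 43.20 × 0.85 ≈ 120.3 mL/min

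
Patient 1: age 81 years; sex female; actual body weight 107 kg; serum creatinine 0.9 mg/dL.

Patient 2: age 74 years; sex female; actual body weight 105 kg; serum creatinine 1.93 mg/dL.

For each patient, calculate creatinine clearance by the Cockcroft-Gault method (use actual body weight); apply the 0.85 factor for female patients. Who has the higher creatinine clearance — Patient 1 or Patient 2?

Patient 1

Patient 1: CrCl = (140 − 81) × 107 / (72 × 0.9) × 0.85 = 6313.0 / 64.80 × 0.85 ≈ 82.8 mL/min
Patient 2: CrCl = (140 − 74) × 105 / (72 × 1.93) × 0.85 = 6930.0 / 138.96 × 0.85 ≈ 42.4 mL/min
82.8 vs 42.4 mL/min → Patient 1 is higher.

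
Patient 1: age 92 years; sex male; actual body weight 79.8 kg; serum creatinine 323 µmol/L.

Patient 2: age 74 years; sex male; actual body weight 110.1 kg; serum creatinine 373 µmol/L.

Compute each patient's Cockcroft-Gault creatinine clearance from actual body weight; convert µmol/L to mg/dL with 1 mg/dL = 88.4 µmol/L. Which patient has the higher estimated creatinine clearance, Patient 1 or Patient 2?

Patient 1: SCr = 323 / 88.4 = 3.654 mg/dL
Patient 1: CrCl = (140 − 92) × 79.8 / (72 × 3.654) = 3830.4 / 263.09 ≈ 14.6 mL/min
Patient 2: SCr = 373 / 88.4 = 4.219 mg/dL
Patient 2: CrCl = (140 − 74) × 110.1 / (72 × 4.219) = 7266.6 / 303.77 ≈ 23.9 mL/min
14.6 vs 23.9 mL/min → Patient 2 is higher.

Patient 2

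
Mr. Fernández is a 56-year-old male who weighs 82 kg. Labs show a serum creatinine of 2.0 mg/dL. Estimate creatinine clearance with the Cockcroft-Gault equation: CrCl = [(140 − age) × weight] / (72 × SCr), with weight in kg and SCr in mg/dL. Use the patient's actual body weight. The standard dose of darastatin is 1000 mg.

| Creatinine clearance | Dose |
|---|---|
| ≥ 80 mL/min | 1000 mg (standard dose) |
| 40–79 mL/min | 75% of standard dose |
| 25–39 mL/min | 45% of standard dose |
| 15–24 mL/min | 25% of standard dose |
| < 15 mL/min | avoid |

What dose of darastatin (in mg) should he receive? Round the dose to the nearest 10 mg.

CrCl = (140 − 56) × 82 / (72 × 2) = 6888.0 / 144.00 ≈ 47.8 mL/min
CrCl ≈ 48 mL/min → bracket 40–79 mL/min.
75% of 1000 mg = 750 mg

750 mg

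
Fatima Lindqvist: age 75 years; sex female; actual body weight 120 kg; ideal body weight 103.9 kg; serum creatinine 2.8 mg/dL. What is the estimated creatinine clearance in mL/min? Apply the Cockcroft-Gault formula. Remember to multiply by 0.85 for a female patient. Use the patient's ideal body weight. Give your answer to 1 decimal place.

CrCl = (140 − 75) × 103.9 / (72 × 2.8) × 0.85 = 6753.5 / 201.60 × 0.85 ≈ 28.5 mL/min

28.5 mL/min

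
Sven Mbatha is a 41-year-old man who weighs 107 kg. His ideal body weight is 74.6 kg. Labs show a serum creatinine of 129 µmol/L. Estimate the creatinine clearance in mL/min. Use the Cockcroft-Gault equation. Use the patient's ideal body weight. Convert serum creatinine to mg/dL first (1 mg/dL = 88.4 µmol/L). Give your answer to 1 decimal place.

SCr = 129 / 88.4 = 1.459 mg/dL
CrCl = (140 − 41) × 74.6 / (72 × 1.459) = 7385.4 / 105.05 ≈ 70.3 mL/min

70.3 mL/min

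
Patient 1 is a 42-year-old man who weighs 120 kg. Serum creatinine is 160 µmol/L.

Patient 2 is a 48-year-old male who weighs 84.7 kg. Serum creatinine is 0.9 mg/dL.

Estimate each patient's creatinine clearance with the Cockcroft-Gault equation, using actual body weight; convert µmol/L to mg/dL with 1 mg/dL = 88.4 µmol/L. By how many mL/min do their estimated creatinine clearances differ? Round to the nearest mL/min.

30 mL/min

Patient 1: SCr = 160 / 88.4 = 1.81 mg/dL
Patient 1: CrCl = (140 − 42) × 120 / (72 × 1.81) = 11760.0 / 130.32 ≈ 90.2 mL/min
Patient 2: CrCl = (140 − 48) × 84.7 / (72 × 0.9) = 7792.4 / 64.80 ≈ 120.3 mL/min
|90.2 − 120.3| = 30.1 mL/min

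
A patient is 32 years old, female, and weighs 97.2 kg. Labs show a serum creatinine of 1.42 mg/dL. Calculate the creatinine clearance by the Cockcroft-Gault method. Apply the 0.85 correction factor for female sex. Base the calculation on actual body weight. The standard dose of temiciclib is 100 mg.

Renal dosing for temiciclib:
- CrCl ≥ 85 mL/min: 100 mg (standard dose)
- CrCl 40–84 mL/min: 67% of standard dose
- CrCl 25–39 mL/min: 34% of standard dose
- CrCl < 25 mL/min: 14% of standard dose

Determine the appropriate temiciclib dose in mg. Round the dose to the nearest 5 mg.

CrCl = (140 − 32) × 97.2 / (72 × 1.42) × 0.85 = 10497.6 / 102.24 × 0.85 ≈ 87.3 mL/min
CrCl ≈ 87 mL/min → bracket ≥ 85 mL/min.
100% of 100 mg = 100 mg

100 mg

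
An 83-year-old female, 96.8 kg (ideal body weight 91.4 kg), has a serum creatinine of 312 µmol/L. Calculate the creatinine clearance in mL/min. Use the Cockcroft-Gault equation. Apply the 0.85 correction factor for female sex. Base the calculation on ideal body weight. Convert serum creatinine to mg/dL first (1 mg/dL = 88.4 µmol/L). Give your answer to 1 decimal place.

SCr = 312 / 88.4 = 3.529 mg/dL
CrCl = (140 − 83) × 91.4 / (72 × 3.529) × 0.85 = 5209.8 / 254.09 × 0.85 ≈ 17.4 mL/min

17.4 mL/min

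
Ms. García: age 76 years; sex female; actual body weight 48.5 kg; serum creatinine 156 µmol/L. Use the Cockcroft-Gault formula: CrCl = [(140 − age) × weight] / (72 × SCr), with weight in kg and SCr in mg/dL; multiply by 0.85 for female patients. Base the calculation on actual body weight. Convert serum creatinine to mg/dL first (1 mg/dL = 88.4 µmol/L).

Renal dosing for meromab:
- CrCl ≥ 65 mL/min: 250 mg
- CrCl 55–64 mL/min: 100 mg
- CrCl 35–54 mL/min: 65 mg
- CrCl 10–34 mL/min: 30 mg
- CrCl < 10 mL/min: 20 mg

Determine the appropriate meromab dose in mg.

30 mg

SCr = 156 / 88.4 = 1.765 mg/dL
CrCl = (140 − 76) × 48.5 / (72 × 1.765) × 0.85 = 3104.0 / 127.08 × 0.85 ≈ 20.8 mL/min
CrCl ≈ 21 mL/min → bracket 10–34 mL/min.
Dose for this bracket: 30 mg.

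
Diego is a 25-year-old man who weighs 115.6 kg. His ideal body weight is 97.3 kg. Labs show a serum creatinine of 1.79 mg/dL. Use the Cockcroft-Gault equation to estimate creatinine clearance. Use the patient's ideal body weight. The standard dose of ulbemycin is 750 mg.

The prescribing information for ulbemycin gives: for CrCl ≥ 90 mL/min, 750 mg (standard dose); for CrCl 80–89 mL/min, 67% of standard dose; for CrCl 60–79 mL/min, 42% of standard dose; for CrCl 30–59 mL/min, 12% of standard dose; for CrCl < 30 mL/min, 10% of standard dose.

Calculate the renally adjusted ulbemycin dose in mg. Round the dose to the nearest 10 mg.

500 mg

CrCl = (140 − 25) × 97.3 / (72 × 1.79) = 11189.5 / 128.88 ≈ 86.8 mL/min
CrCl ≈ 87 mL/min → bracket 80–89 mL/min.
67% of 750 mg = 502.5 mg → 500 mg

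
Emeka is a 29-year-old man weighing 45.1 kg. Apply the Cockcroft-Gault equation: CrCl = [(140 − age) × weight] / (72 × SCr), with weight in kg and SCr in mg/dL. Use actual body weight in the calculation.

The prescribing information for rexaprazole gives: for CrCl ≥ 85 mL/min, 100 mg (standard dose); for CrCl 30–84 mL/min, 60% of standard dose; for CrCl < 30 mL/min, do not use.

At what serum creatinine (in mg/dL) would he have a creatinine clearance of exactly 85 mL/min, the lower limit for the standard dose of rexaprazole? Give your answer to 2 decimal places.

Standard dose requires CrCl ≥ 85 mL/min.
Set (140 − 29) × 45.1 / (72 × SCr) = 85
SCr = (140 − 29) × 45.1 / (72 × 85) = 0.818 mg/dL

0.82 mg/dL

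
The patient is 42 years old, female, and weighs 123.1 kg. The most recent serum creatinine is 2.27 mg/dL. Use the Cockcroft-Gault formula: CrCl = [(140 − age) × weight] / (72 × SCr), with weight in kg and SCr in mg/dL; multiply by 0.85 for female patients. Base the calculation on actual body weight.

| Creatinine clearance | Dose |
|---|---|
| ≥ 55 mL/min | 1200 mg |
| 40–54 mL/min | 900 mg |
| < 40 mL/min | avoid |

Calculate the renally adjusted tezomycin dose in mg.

1200 mg

CrCl = (140 − 42) × 123.1 / (72 × 2.27) × 0.85 = 12063.8 / 163.44 × 0.85 ≈ 62.7 mL/min
CrCl ≈ 63 mL/min → bracket ≥ 55 mL/min.
Dose for this bracket: 1200 mg.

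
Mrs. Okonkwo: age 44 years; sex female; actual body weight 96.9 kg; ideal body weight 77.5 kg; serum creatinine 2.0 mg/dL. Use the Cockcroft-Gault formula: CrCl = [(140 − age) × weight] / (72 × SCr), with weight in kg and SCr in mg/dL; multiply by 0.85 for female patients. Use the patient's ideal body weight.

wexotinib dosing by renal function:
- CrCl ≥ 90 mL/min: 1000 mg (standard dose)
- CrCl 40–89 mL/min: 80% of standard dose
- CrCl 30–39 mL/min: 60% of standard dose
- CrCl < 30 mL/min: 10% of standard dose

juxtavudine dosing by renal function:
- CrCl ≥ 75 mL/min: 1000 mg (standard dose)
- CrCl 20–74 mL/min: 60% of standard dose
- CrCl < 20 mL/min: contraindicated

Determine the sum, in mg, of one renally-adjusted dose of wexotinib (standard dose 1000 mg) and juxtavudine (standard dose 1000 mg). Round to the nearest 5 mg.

1400 mg

CrCl = (140 − 44) × 77.5 / (72 × 2) × 0.85 = 7440.0 / 144.00 × 0.85 ≈ 43.9 mL/min
CrCl ≈ 44 mL/min.
wexotinib: 40–89 mL/min → 80% of 1000 mg = 800 mg.
juxtavudine: 20–74 mL/min → 60% of 1000 mg = 600 mg.
Total = 800 + 600 = 1400 mg.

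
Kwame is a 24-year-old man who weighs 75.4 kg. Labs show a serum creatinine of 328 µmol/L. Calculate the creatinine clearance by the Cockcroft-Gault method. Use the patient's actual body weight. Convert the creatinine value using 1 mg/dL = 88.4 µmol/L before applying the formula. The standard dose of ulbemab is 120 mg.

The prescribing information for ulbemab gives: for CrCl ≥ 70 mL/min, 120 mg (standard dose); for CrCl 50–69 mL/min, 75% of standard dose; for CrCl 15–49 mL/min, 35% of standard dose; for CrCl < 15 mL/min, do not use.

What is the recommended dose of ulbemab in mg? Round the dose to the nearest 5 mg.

SCr = 328 / 88.4 = 3.71 mg/dL
CrCl = (140 − 24) × 75.4 / (72 × 3.71) = 8746.4 / 267.12 ≈ 32.7 mL/min
CrCl ≈ 33 mL/min → bracket 15–49 mL/min.
35% of 120 mg = 42 mg → 40 mg

40 mg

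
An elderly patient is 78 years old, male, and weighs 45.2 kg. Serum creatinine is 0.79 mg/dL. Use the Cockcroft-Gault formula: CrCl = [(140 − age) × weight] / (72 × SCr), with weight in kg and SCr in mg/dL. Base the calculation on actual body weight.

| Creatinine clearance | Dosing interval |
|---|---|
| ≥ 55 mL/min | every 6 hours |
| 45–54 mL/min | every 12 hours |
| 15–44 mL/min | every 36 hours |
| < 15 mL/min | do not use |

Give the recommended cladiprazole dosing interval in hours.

CrCl = (140 − 78) × 45.2 / (72 × 0.79) = 2802.4 / 56.88 ≈ 49.3 mL/min
CrCl ≈ 49 mL/min → bracket 45–54 mL/min → every 12 hours.

every 12 hours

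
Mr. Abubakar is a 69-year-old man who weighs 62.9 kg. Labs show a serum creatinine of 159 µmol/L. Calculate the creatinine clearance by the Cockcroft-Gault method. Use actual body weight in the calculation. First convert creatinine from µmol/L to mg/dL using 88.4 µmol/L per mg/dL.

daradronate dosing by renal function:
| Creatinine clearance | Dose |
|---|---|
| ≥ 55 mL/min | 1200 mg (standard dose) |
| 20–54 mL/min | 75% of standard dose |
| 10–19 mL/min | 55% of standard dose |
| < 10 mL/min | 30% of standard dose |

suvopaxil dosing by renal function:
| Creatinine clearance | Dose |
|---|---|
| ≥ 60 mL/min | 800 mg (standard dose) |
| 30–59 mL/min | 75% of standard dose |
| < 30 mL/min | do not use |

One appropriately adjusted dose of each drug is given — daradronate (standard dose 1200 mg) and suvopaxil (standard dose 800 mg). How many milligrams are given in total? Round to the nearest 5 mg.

SCr = 159 / 88.4 = 1.799 mg/dL
CrCl = (140 − 69) × 62.9 / (72 × 1.799) = 4465.9 / 129.53 ≈ 34.5 mL/min
CrCl ≈ 34 mL/min.
daradronate: 20–54 mL/min → 75% of 1200 mg = 900 mg.
suvopaxil: 30–59 mL/min → 75% of 800 mg = 600 mg.
Total = 900 + 600 = 1500 mg.

1500 mg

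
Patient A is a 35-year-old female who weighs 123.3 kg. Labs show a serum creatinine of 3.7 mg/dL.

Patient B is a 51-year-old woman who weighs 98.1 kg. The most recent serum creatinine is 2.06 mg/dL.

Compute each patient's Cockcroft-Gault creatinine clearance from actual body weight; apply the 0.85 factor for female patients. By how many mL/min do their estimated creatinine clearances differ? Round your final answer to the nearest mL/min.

Patient A: CrCl = (140 − 35) × 123.3 / (72 × 3.7) × 0.85 = 12946.5 / 266.40 × 0.85 ≈ 41.3 mL/min
Patient B: CrCl = (140 − 51) × 98.1 / (72 × 2.06) × 0.85 = 8730.9 / 148.32 × 0.85 ≈ 50.0 mL/min
|41.3 − 50.0| = 8.7 mL/min

9 mL/min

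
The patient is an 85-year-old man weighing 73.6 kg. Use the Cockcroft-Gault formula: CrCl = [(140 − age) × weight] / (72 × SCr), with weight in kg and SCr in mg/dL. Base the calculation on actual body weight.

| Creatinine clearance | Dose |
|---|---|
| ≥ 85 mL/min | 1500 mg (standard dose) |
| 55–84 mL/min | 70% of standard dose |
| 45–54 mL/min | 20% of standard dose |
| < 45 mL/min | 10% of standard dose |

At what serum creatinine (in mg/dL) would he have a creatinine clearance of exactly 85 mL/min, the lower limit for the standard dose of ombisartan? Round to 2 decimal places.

Standard dose requires CrCl ≥ 85 mL/min.
Set (140 − 85) × 73.6 / (72 × SCr) = 85
SCr = (140 − 85) × 73.6 / (72 × 85) = 0.661 mg/dL

0.66 mg/dL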